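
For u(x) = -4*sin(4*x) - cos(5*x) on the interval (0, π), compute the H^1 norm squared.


||u||_{H^1(0,π)}^2 = -1664/9 + 149*π

u'(x) = 5*sin(5*x) - 16*cos(4*x).
Expand u² and (u')² and integrate term by term on (0, π), using: for integers n ≥ 1, ∫_0^π sin²(nx) dx = ∫_0^π cos²(nx) dx = π/2; for n ≠ n', ∫_0^π sin(nx)sin(n'x) dx = ∫_0^π cos(nx)cos(n'x) dx = 0; and by product-to-sum, ∫_0^π sin(nx)cos(n'x) dx = ½∫_0^π [sin((n+n')x) + sin((n−n')x)] dx, which is 0 when n+n' is even and 2n/(n²−n'²) when n+n' is odd (it need not vanish on (0, π)).
  u² squared terms: (-1)²·∫cos(5x)² dx = 1·π/2 = π/2;  (-4)²·∫sin(4x)² dx = 16·π/2 = 8*π.
  u² cross terms: 2·(-1)·(-4)·∫cos(5x)·sin(4x) dx = 8·(-8/9) = -64/9.
  So ∫_0^π u² dx = π/2 + 8*π − 64/9 = -64/9 + 17*π/2.
  (u')² squared terms: (-16)²·∫cos(4x)² dx = 256·π/2 = 128*π;  (5)²·∫sin(5x)² dx = 25·π/2 = 25*π/2.
  (u')² cross terms: 2·(-16)·(5)·∫cos(4x)·sin(5x) dx = -160·(10/9) = -1600/9.
  So ∫_0^π (u')² dx = 128*π + 25*π/2 − 1600/9 = -1600/9 + 281*π/2.
||u||_{H^1}^2 = (-64/9 + 17*π/2) + (-1600/9 + 281*π/2) = -1664/9 + 149*π.


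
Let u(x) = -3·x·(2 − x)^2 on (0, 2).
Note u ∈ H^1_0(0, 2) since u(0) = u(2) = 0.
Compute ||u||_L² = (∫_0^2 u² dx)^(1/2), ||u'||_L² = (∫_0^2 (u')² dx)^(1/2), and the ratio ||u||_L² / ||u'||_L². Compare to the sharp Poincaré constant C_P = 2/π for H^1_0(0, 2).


||u||_L² / ||u'||_L² = sqrt(14)/7 < C_P = 2/π.

u(x) = -3·x·(2 − x)^2, so u'(x) = 3*(2 - 3*x)*(x - 2).
u(x) = -3·x·(2 − x)^2 vanishes at x = 0 and x = 2, so u ∈ H^1_0(0, 2). Differentiate via the product rule and integrate the resulting polynomials term by term.
  ∫_0^2 u² dx = ∫_0^2 (9*x^6 - 72*x^5 + 216*x^4 - 288*x^3 + 144*x^2) dx. Term by term:
    ∫_0^2 9*x^6 dx = 1152/7;  ∫_0^2 -72*x^5 dx = -768;  ∫_0^2 216*x^4 dx = 6912/5;
    ∫_0^2 -288*x^3 dx = -1152;  ∫_0^2 144*x^2 dx = 384.
  Sum: 1152/7 − 768 + 6912/5 − 1152 + 384 = 384/35.
  ∫_0^2 (u')² dx = ∫_0^2 (81*x^4 - 432*x^3 + 792*x^2 - 576*x + 144) dx. Term by term:
    ∫_0^2 81*x^4 dx = 2592/5;  ∫_0^2 -432*x^3 dx = -1728;  ∫_0^2 792*x^2 dx = 2112;
    ∫_0^2 -576*x dx = -1152;  ∫_0^2 144 dx = 288.
  Sum: 2592/5 − 1728 + 2112 − 1152 + 288 = 192/5.
∫_0^2 u² dx = 384/35, so ||u||_L² = 8*sqrt(210)/35.
∫_0^2 (u')² dx = 192/5, so ||u'||_L² = 8*sqrt(15)/5.
Ratio ||u||_L² / ||u'||_L² = sqrt(14)/7.
Sharp Poincaré constant on H^1_0(0, 2) is C_P = L/π = 2/π, achieved by sin(π/2·x).
A polynomial bump cannot attain the sharp Poincaré constant (only the first sine eigenfunction does), so the ratio is strictly less than C_P, consistent with ||u||_L² ≤ C_P ||u'||_L².


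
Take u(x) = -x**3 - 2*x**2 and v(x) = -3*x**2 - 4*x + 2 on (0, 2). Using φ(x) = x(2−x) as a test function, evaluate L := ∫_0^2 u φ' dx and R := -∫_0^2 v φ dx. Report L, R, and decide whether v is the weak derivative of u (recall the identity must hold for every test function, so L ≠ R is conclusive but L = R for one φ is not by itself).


LHS = 152/15, RHS = 112/15. No, v is not the weak derivative of u.

u(x) = -x**3 - 2*x**2, classical derivative u'(x) = -3*x**2 - 4*x.
φ(x) = x(2−x), so φ'(x) = 2 - 2*x.
Note φ(0) = φ(2) = 0, so the boundary term u·φ vanishes.
LHS = ∫_0^2 u(x) φ'(x) dx = ∫_0^2 (2*x^4 + 2*x^3 - 4*x^2) dx. Term by term:
  ∫_0^2 2*x^4 dx = 64/5;  ∫_0^2 2*x^3 dx = 8;  ∫_0^2 -4*x^2 dx = -32/3.
Sum: 64/5 + 8 − 32/3 = 152/15.
So LHS = 152/15.
∫_0^2 v(x) φ(x) dx = ∫_0^2 (3*x^4 - 2*x^3 - 10*x^2 + 4*x) dx. Term by term:
  ∫_0^2 3*x^4 dx = 96/5;  ∫_0^2 -2*x^3 dx = -8;  ∫_0^2 -10*x^2 dx = -80/3;
  ∫_0^2 4*x dx = 8.
Sum: 96/5 − 8 − 80/3 + 8 = -112/15.
So RHS = -∫_0^2 v(x) φ(x) dx = 112/15.
LHS − RHS = 8/3 ≠ 0, so the identity fails.
(For a valid weak derivative the identity must hold for EVERY test function, in particular this one. The failure shows v is NOT the weak derivative of u.)
Correct weak derivative would be u'(x) = -3*x**2 - 4*x.


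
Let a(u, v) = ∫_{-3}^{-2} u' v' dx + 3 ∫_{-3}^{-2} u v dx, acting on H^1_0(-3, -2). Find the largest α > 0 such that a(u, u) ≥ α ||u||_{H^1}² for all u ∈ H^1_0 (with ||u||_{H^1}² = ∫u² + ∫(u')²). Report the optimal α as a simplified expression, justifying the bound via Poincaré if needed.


α = 1

Coercivity of a(·,·) on H^1_0(-3, -2) means a(u, u) ≥ α ||u||_{H^1}² for every u ∈ H^1_0.
The interval has length L = 1, and Poincaré/coercivity depend only on L. Here a(u, u) = ∫(u')² + (3)·∫u².
Here c = 3 ≥ 1, so a(u,u) = ∫(u')² + c∫u² ≥ ∫(u')² + ∫u² = ||u||_{H^1}², i.e. α = 1 works. No larger α is possible: a(u,u) ≥ α||u||_{H^1}² means (1−α)∫(u')² ≥ (α−c)∫u², and for the modes u_n = sin(nπ(x−x₀)/L) (x₀ the left endpoint) one has ∫u_n²/∫(u_n')² = (L/(nπ))² → 0, so a(u_n,u_n)/||u_n||_{H^1}² → 1. Hence the optimal constant is α = 1.
Therefore α = 1.


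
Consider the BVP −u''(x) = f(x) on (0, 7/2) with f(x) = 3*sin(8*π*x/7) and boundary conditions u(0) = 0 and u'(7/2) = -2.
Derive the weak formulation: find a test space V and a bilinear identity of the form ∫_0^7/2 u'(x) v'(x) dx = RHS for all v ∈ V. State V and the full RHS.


V = {v ∈ H^1(0, 7/2) : v(0) = 0} (test functions vanish at x = 0 where u is specified); weak form: ∫_0^7/2 u'v' dx = ∫_0^7/2 (3*sin(8*π*x/7)) v dx − 2·v(7/2) for all v ∈ V.

Multiply both sides by a test function v and integrate from 0 to 7/2:
  ∫_0^7/2 −u''(x) v(x) dx = ∫_0^7/2 f(x) v(x) dx.
Integrate the LHS by parts once:
  ∫_0^7/2 −u'' v dx = −[u'(x) v(x)]_0^7/2 + ∫_0^7/2 u'(x) v'(x) dx.
Thus ∫_0^7/2 u'(x) v'(x) dx = ∫_0^7/2 f(x) v(x) dx + [u'(x) v(x)]_0^7/2.
Choose V so that boundary terms are either known or forced to vanish.
Mixed BC: u(0) = 0 (Dirichlet) and u'(7/2) = -2 (Neumann). Define V = {v ∈ H^1(0, 7/2) : v(0) = 0}. Then [u' v]_0^7/2 = u'(7/2)·v(7/2) − u'(0)·0 = − 2·v(7/2).
Weak formulation: find u (satisfying any essential BC) such that ∫_0^7/2 u'(x) v'(x) dx = ∫_0^7/2 f v dx − 2·v(7/2) for all v ∈ V (Dirichlet at 0 absorbed into V; Neumann datum at x = 7/2 contributes the boundary term).
Substituting f(x) = 3*sin(8*π*x/7), the right-hand side is ∫_0^7/2 (3*sin(8*π*x/7)) v dx − 2·v(7/2).


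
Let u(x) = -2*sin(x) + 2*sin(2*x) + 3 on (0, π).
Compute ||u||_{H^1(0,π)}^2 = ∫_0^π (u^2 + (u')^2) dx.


||u||_{H^1(0,π)}^2 = -24 + 23*π

u'(x) = -2*cos(x) + 4*cos(2*x).
Expand u² and (u')² and integrate term by term on (0, π), using: for integers n ≥ 1, ∫_0^π sin²(nx) dx = ∫_0^π cos²(nx) dx = π/2; for n ≠ n', ∫_0^π sin(nx)sin(n'x) dx = ∫_0^π cos(nx)cos(n'x) dx = 0; and by product-to-sum, ∫_0^π sin(nx)cos(n'x) dx = ½∫_0^π [sin((n+n')x) + sin((n−n')x)] dx, which is 0 when n+n' is even and 2n/(n²−n'²) when n+n' is odd (it need not vanish on (0, π)). For the constant mode: ∫_0^π 1 dx = π, ∫_0^π cos(nx) dx = 0, ∫_0^π sin(nx) dx = (1−(−1)^n)/n.
  u² squared terms: (3)²·∫1 dx = 9·π = 9*π;  (-2)²·∫sin(x)² dx = 4·π/2 = 2*π;  (2)²·∫sin(2x)² dx = 4·π/2 = 2*π.
  u² cross terms: 2·(3)·(-2)·∫1·sin(x) dx = -12·(2) = -24;  2·(3)·(2)·∫1·sin(2x) dx = 12·(0) = 0;  2·(-2)·(2)·∫sin(x)·sin(2x) dx = -8·(0) = 0.
  So ∫_0^π u² dx = 9*π + 2*π + 2*π − 24 + 0 + 0 = -24 + 13*π.
  (u')² squared terms: (-2)²·∫cos(x)² dx = 4·π/2 = 2*π;  (4)²·∫cos(2x)² dx = 16·π/2 = 8*π.
  (u')² cross terms: 2·(-2)·(4)·∫cos(x)·cos(2x) dx = -16·(0) = 0.
  So ∫_0^π (u')² dx = 2*π + 8*π + 0 = 10*π.
||u||_{H^1}^2 = (-24 + 13*π) + (10*π) = -24 + 23*π.


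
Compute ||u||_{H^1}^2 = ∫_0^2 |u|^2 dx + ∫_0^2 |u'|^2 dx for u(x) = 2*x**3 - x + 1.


||u||_{H^1}^2 = 27784/105

The H^1 norm (squared) on an interval (0, L) is
  ||u||_{H^1}^2 = ∫_0^L u(x)^2 dx + ∫_0^L u'(x)^2 dx.
Compute u'(x) = 6*x**2 - 1.
Then u(x)^2 = 4*x**6 - 4*x**4 + 4*x**3 + x**2 - 2*x + 1 and u'(x)^2 = 36*x**4 - 12*x**2 + 1.
Integrate each monomial from 0 to 2 using ∫_0^2 c·x^n dx = c·2^(n+1)/(n+1):
  ∫_0^2 u(x)^2 dx = ∫_0^2 (4*x^6 - 4*x^4 + 4*x^3 + x^2 - 2*x + 1) dx. Term by term:
    ∫_0^2 4*x^6 dx = 512/7;  ∫_0^2 -4*x^4 dx = -128/5;  ∫_0^2 4*x^3 dx = 16;
    ∫_0^2 x^2 dx = 8/3;  ∫_0^2 -2*x dx = -4;  ∫_0^2 1 dx = 2.
  Sum: 512/7 − 128/5 + 16 + 8/3 − 4 + 2 = 6742/105.
  ∫_0^2 u'(x)^2 dx = ∫_0^2 (36*x^4 - 12*x^2 + 1) dx. Term by term:
    ∫_0^2 36*x^4 dx = 1152/5;  ∫_0^2 -12*x^2 dx = -32;  ∫_0^2 1 dx = 2.
  Sum: 1152/5 − 32 + 2 = 1002/5.
Adding: ||u||_{H^1}^2 = 6742/105 + 1002/5 = 27784/105.


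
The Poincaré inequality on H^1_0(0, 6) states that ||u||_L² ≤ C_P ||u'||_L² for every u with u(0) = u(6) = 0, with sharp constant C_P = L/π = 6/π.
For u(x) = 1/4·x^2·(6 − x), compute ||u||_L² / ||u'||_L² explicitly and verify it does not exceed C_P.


||u||_L² / ||u'||_L² = 3*sqrt(14)/7 < C_P = 6/π.

u(x) = 1/4·x^2·(6 − x), so u'(x) = 3*x*(4 - x)/4.
u(x) = 1/4·x^2·(6 − x) vanishes at x = 0 and x = 6, so u ∈ H^1_0(0, 6). Differentiate via the product rule and integrate the resulting polynomials term by term.
  ∫_0^6 u² dx = ∫_0^6 (x^6/16 - 3*x^5/4 + 9*x^4/4) dx. Term by term:
    ∫_0^6 x^6/16 dx = 17496/7;  ∫_0^6 -3*x^5/4 dx = -5832;  ∫_0^6 9*x^4/4 dx = 17496/5.
  Sum: 17496/7 − 5832 + 17496/5 = 5832/35.
  ∫_0^6 (u')² dx = ∫_0^6 (9*x^4/16 - 9*x^3/2 + 9*x^2) dx. Term by term:
    ∫_0^6 9*x^4/16 dx = 4374/5;  ∫_0^6 -9*x^3/2 dx = -1458;  ∫_0^6 9*x^2 dx = 648.
  Sum: 4374/5 − 1458 + 648 = 324/5.
∫_0^6 u² dx = 5832/35, so ||u||_L² = 54*sqrt(70)/35.
∫_0^6 (u')² dx = 324/5, so ||u'||_L² = 18*sqrt(5)/5.
Ratio ||u||_L² / ||u'||_L² = 3*sqrt(14)/7.
Sharp Poincaré constant on H^1_0(0, 6) is C_P = L/π = 6/π, achieved by sin(π/6·x).
A polynomial bump cannot attain the sharp Poincaré constant (only the first sine eigenfunction does), so the ratio is strictly less than C_P, consistent with ||u||_L² ≤ C_P ||u'||_L².


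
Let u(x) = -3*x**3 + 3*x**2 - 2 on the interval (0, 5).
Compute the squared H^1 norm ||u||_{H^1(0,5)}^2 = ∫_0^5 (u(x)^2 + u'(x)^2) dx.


||u||_{H^1}^2 = 670890/7

The H^1 norm (squared) on an interval (0, L) is
  ||u||_{H^1}^2 = ∫_0^L u(x)^2 dx + ∫_0^L u'(x)^2 dx.
Compute u'(x) = -9*x**2 + 6*x.
Then u(x)^2 = 9*x**6 - 18*x**5 + 9*x**4 + 12*x**3 - 12*x**2 + 4 and u'(x)^2 = 81*x**4 - 108*x**3 + 36*x**2.
Integrate each monomial from 0 to 5 using ∫_0^5 c·x^n dx = c·5^(n+1)/(n+1):
  ∫_0^5 u(x)^2 dx = ∫_0^5 (9*x^6 - 18*x^5 + 9*x^4 + 12*x^3 - 12*x^2 + 4) dx. Term by term:
    ∫_0^5 9*x^6 dx = 703125/7;  ∫_0^5 -18*x^5 dx = -46875;  ∫_0^5 9*x^4 dx = 5625;
    ∫_0^5 12*x^3 dx = 1875;  ∫_0^5 -12*x^2 dx = -500;  ∫_0^5 4 dx = 20.
  Sum: 703125/7 − 46875 + 5625 + 1875 − 500 + 20 = 424140/7.
  ∫_0^5 u'(x)^2 dx = ∫_0^5 (81*x^4 - 108*x^3 + 36*x^2) dx. Term by term:
    ∫_0^5 81*x^4 dx = 50625;  ∫_0^5 -108*x^3 dx = -16875;  ∫_0^5 36*x^2 dx = 1500.
  Sum: 50625 − 16875 + 1500 = 35250.
Adding: ||u||_{H^1}^2 = 424140/7 + 35250 = 670890/7.


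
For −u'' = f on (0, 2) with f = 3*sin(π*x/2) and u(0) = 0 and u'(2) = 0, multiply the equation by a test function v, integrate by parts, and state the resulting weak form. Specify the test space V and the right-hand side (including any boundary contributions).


V = {v ∈ H^1(0, 2) : v(0) = 0} (test functions vanish at x = 0 where u is specified); weak form: ∫_0^2 u'v' dx = ∫_0^2 (3*sin(π*x/2)) v dx for all v ∈ V.

Multiply both sides by a test function v and integrate from 0 to 2:
  ∫_0^2 −u''(x) v(x) dx = ∫_0^2 f(x) v(x) dx.
Integrate the LHS by parts once:
  ∫_0^2 −u'' v dx = −[u'(x) v(x)]_0^2 + ∫_0^2 u'(x) v'(x) dx.
Thus ∫_0^2 u'(x) v'(x) dx = ∫_0^2 f(x) v(x) dx + [u'(x) v(x)]_0^2.
Choose V so that boundary terms are either known or forced to vanish.
Mixed BC: u(0) = 0 (Dirichlet) and u'(2) = 0 (Neumann). Define V = {v ∈ H^1(0, 2) : v(0) = 0}. Then [u' v]_0^2 = u'(2)·v(2) − u'(0)·0 = 0.
Weak formulation: find u (satisfying any essential BC) such that ∫_0^2 u'(x) v'(x) dx = ∫_0^2 f v dx for all v ∈ V (Dirichlet at 0 absorbed into V; the Neumann datum at x = 2 is zero, so no boundary term remains).
Substituting f(x) = 3*sin(π*x/2), the right-hand side is ∫_0^2 (3*sin(π*x/2)) v dx.


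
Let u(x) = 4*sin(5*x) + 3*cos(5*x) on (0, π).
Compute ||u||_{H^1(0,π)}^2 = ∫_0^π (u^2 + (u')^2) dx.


||u||_{H^1(0,π)}^2 = 325*π

u'(x) = -15*sin(5*x) + 20*cos(5*x).
Expand u² and (u')² and integrate term by term on (0, π), using: for integers n ≥ 1, ∫_0^π sin²(nx) dx = ∫_0^π cos²(nx) dx = π/2; for n ≠ n', ∫_0^π sin(nx)sin(n'x) dx = ∫_0^π cos(nx)cos(n'x) dx = 0; and by product-to-sum, ∫_0^π sin(nx)cos(n'x) dx = ½∫_0^π [sin((n+n')x) + sin((n−n')x)] dx, which is 0 when n+n' is even and 2n/(n²−n'²) when n+n' is odd (it need not vanish on (0, π)).
  u² squared terms: (3)²·∫cos(5x)² dx = 9·π/2 = 9*π/2;  (4)²·∫sin(5x)² dx = 16·π/2 = 8*π.
  u² cross terms: 2·(3)·(4)·∫cos(5x)·sin(5x) dx = 24·(0) = 0.
  So ∫_0^π u² dx = 9*π/2 + 8*π + 0 = 25*π/2.
  (u')² squared terms: (-15)²·∫sin(5x)² dx = 225·π/2 = 225*π/2;  (20)²·∫cos(5x)² dx = 400·π/2 = 200*π.
  (u')² cross terms: 2·(-15)·(20)·∫sin(5x)·cos(5x) dx = -600·(0) = 0.
  So ∫_0^π (u')² dx = 225*π/2 + 200*π + 0 = 625*π/2.
||u||_{H^1}^2 = (25*π/2) + (625*π/2) = 325*π.


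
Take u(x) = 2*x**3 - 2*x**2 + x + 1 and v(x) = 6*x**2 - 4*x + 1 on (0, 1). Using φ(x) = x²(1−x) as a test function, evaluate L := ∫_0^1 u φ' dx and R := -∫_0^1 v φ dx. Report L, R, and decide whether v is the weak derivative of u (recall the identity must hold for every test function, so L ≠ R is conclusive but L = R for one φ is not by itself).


LHS = -1/12, RHS = -1/12. Yes, v = u' weakly.

u(x) = 2*x**3 - 2*x**2 + x + 1, classical derivative u'(x) = 6*x**2 - 4*x + 1.
φ(x) = x²(1−x), so φ'(x) = x*(2 - 3*x).
Note φ(0) = φ(1) = 0, so the boundary term u·φ vanishes.
LHS = ∫_0^1 u(x) φ'(x) dx = ∫_0^1 (-6*x^5 + 10*x^4 - 7*x^3 - x^2 + 2*x) dx. Term by term:
  ∫_0^1 -6*x^5 dx = -1;  ∫_0^1 10*x^4 dx = 2;  ∫_0^1 -7*x^3 dx = -7/4;
  ∫_0^1 -x^2 dx = -1/3;  ∫_0^1 2*x dx = 1.
Sum: -1 + 2 − 7/4 − 1/3 + 1 = -1/12.
So LHS = -1/12.
∫_0^1 v(x) φ(x) dx = ∫_0^1 (-6*x^5 + 10*x^4 - 5*x^3 + x^2) dx. Term by term:
  ∫_0^1 -6*x^5 dx = -1;  ∫_0^1 10*x^4 dx = 2;  ∫_0^1 -5*x^3 dx = -5/4;
  ∫_0^1 x^2 dx = 1/3.
Sum: -1 + 2 − 5/4 + 1/3 = 1/12.
So RHS = -∫_0^1 v(x) φ(x) dx = -1/12.
LHS = RHS, so the identity holds for this test φ.
Moreover u is smooth here and v(x) = u'(x) = 6*x**2 - 4*x + 1 pointwise, so the identity holds for every test function. Hence v is the weak derivative of u.


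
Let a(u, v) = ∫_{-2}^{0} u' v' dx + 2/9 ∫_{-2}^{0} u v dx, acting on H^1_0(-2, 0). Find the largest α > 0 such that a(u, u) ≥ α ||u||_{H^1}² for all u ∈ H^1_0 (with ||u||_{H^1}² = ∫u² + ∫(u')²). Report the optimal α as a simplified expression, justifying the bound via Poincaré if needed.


α = (8/9 + π^2)/(4 + π^2)

Coercivity of a(·,·) on H^1_0(-2, 0) means a(u, u) ≥ α ||u||_{H^1}² for every u ∈ H^1_0.
The interval has length L = 2, and Poincaré/coercivity depend only on L. Here a(u, u) = ∫(u')² + (2/9)·∫u².
Here 0 < c = 2/9 < 1. The condition a(u,u) ≥ α||u||_{H^1}² reads (1−α)∫(u')² ≥ (α−c)∫u². Any admissible α is ≤ 1 (rapidly oscillating u have ∫u²/∫(u')² → 0), and α = 1 would force 0 ≥ (1−c)∫u², impossible since c < 1; so 1−α > 0. By the sharp Poincaré inequality on H^1_0 of an interval of length L, ∫(u')² ≥ (π/L)²∫u² with equality for the first sine mode sin(π(x−x₀)/L) (x₀ the left endpoint), so the inequality holds for all u iff (1−α)(π/L)² ≥ α − c, i.e. α ≤ ((π/L)² + c)/((π/L)² + 1) = (1 + c(L/π)²)/(1 + (L/π)²). With (π/L)² = π^2/4 and c = 2/9, the largest admissible constant is α = ((π/L)² + c)/((π/L)² + 1).
Simplifying, α = (8/9 + π^2)/(4 + π^2).


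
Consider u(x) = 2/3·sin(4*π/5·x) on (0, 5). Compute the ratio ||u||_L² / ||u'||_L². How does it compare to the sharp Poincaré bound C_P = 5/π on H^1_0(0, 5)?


||u||_L² / ||u'||_L² = 5/(4*π) < C_P = 5/π.

u(x) = 2/3·sin(4*π/5·x), so u'(x) = 8*π*cos(4*π*x/5)/15.
Writing u(x) = A·sin(kπx/L) with A = 2/3 and k = 4, use ∫_0^L sin²(kπx/L) dx = L/2 and ∫_0^L cos²(kπx/L) dx = L/2.
u² = 4/9·sin²(4*π/5·x) and (u')² = 64*π^2/225·cos²(4*π/5·x), and each of sin², cos² integrates to L/2 = 5/2 over (0, 5).
∫_0^5 u² dx = 10/9, so ||u||_L² = sqrt(10)/3.
∫_0^5 (u')² dx = 32*π^2/45, so ||u'||_L² = 4*sqrt(10)*π/15.
Ratio ||u||_L² / ||u'||_L² = 5/(4*π).
Sharp Poincaré constant on H^1_0(0, 5) is C_P = L/π = 5/π, achieved by sin(π/5·x).
This is the k = 4 harmonic; the ratio L/(kπ) is strictly less than C_P = L/π, consistent with the sharp inequality ||u||_L² ≤ C_P ||u'||_L².


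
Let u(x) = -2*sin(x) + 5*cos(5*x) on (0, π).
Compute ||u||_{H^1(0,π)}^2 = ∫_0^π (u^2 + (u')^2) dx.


||u||_{H^1(0,π)}^2 = 329*π

u'(x) = -25*sin(5*x) - 2*cos(x).
Expand u² and (u')² and integrate term by term on (0, π), using: for integers n ≥ 1, ∫_0^π sin²(nx) dx = ∫_0^π cos²(nx) dx = π/2; for n ≠ n', ∫_0^π sin(nx)sin(n'x) dx = ∫_0^π cos(nx)cos(n'x) dx = 0; and by product-to-sum, ∫_0^π sin(nx)cos(n'x) dx = ½∫_0^π [sin((n+n')x) + sin((n−n')x)] dx, which is 0 when n+n' is even and 2n/(n²−n'²) when n+n' is odd (it need not vanish on (0, π)).
  u² squared terms: (-2)²·∫sin(x)² dx = 4·π/2 = 2*π;  (5)²·∫cos(5x)² dx = 25·π/2 = 25*π/2.
  u² cross terms: 2·(-2)·(5)·∫sin(x)·cos(5x) dx = -20·(0) = 0.
  So ∫_0^π u² dx = 2*π + 25*π/2 + 0 = 29*π/2.
  (u')² squared terms: (-25)²·∫sin(5x)² dx = 625·π/2 = 625*π/2;  (-2)²·∫cos(x)² dx = 4·π/2 = 2*π.
  (u')² cross terms: 2·(-25)·(-2)·∫sin(5x)·cos(x) dx = 100·(0) = 0.
  So ∫_0^π (u')² dx = 625*π/2 + 2*π + 0 = 629*π/2.
||u||_{H^1}^2 = (29*π/2) + (629*π/2) = 329*π.


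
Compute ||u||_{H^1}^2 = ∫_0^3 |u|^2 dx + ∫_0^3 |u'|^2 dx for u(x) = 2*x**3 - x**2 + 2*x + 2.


||u||_{H^1}^2 = 19752/7

The H^1 norm (squared) on an interval (0, L) is
  ||u||_{H^1}^2 = ∫_0^L u(x)^2 dx + ∫_0^L u'(x)^2 dx.
Compute u'(x) = 6*x**2 - 2*x + 2.
Then u(x)^2 = 4*x**6 - 4*x**5 + 9*x**4 + 4*x**3 + 8*x + 4 and u'(x)^2 = 36*x**4 - 24*x**3 + 28*x**2 - 8*x + 4.
Integrate each monomial from 0 to 3 using ∫_0^3 c·x^n dx = c·3^(n+1)/(n+1):
  ∫_0^3 u(x)^2 dx = ∫_0^3 (4*x^6 - 4*x^5 + 9*x^4 + 4*x^3 + 8*x + 4) dx. Term by term:
    ∫_0^3 4*x^6 dx = 8748/7;  ∫_0^3 -4*x^5 dx = -486;  ∫_0^3 9*x^4 dx = 2187/5;
    ∫_0^3 4*x^3 dx = 81;  ∫_0^3 8*x dx = 36;  ∫_0^3 4 dx = 12.
  Sum: 8748/7 − 486 + 2187/5 + 81 + 36 + 12 = 46554/35.
  ∫_0^3 u'(x)^2 dx = ∫_0^3 (36*x^4 - 24*x^3 + 28*x^2 - 8*x + 4) dx. Term by term:
    ∫_0^3 36*x^4 dx = 8748/5;  ∫_0^3 -24*x^3 dx = -486;  ∫_0^3 28*x^2 dx = 252;
    ∫_0^3 -8*x dx = -36;  ∫_0^3 4 dx = 12.
  Sum: 8748/5 − 486 + 252 − 36 + 12 = 7458/5.
Adding: ||u||_{H^1}^2 = 46554/35 + 7458/5 = 19752/7.


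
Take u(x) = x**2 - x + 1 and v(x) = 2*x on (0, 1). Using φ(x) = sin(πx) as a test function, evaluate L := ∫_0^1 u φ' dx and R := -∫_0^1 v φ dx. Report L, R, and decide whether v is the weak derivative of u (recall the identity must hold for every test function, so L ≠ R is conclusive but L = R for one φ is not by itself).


LHS = 0, RHS = -2/π. No, v is not the weak derivative of u.

u(x) = x**2 - x + 1, classical derivative u'(x) = 2*x - 1.
φ(x) = sin(πx), so φ'(x) = π*cos(π*x).
Note φ(0) = φ(1) = 0, so the boundary term u·φ vanishes.
LHS = ∫_0^1 u(x) φ'(x) dx = ∫_0^1 (π*x^2*cos(π*x) - π*x*cos(π*x) + π*cos(π*x)) dx. Term by term:
  ∫_0^1 π*cos(π*x) dx = 0;  ∫_0^1 π*x^2*cos(π*x) dx = -2/π;  ∫_0^1 -π*x*cos(π*x) dx = 2/π.
Sum: 0 − 2/π + 2/π = 0.
So LHS = 0.
∫_0^1 v(x) φ(x) dx = ∫_0^1 (2*x*sin(π*x)) dx. Term by term:
  ∫_0^1 2*x*sin(π*x) dx = 2/π.
So RHS = -∫_0^1 v(x) φ(x) dx = -2/π.
LHS − RHS = 2/π ≠ 0, so the identity fails.
(For a valid weak derivative the identity must hold for EVERY test function, in particular this one. The failure shows v is NOT the weak derivative of u.)
Correct weak derivative would be u'(x) = 2*x - 1.


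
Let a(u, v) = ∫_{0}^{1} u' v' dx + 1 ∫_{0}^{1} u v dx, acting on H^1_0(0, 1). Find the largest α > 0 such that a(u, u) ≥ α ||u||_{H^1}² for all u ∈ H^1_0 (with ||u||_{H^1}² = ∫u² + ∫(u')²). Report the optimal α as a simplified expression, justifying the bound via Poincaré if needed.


α = 1

Coercivity of a(·,·) on H^1_0(0, 1) means a(u, u) ≥ α ||u||_{H^1}² for every u ∈ H^1_0.
The interval has length L = 1, and Poincaré/coercivity depend only on L. Here a(u, u) = ∫(u')² + (1)·∫u².
Here c = 1 ≥ 1, so a(u,u) = ∫(u')² + c∫u² ≥ ∫(u')² + ∫u² = ||u||_{H^1}², i.e. α = 1 works. No larger α is possible: a(u,u) ≥ α||u||_{H^1}² means (1−α)∫(u')² ≥ (α−c)∫u², and for the modes u_n = sin(nπ(x−x₀)/L) (x₀ the left endpoint) one has ∫u_n²/∫(u_n')² = (L/(nπ))² → 0, so a(u_n,u_n)/||u_n||_{H^1}² → 1. Hence the optimal constant is α = 1.
Therefore α = 1.


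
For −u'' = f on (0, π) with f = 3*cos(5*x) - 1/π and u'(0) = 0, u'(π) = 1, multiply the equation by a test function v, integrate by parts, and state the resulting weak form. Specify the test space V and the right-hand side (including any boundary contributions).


V = H^1(0, π) (v unrestricted at boundary; u is determined up to an additive constant); weak form: ∫_0^π u'v' dx = ∫_0^π (3*cos(5*x) - 1/π) v dx + v(π) for all v ∈ V.

Multiply both sides by a test function v and integrate from 0 to π:
  ∫_0^π −u''(x) v(x) dx = ∫_0^π f(x) v(x) dx.
Integrate the LHS by parts once:
  ∫_0^π −u'' v dx = −[u'(x) v(x)]_0^π + ∫_0^π u'(x) v'(x) dx.
Thus ∫_0^π u'(x) v'(x) dx = ∫_0^π f(x) v(x) dx + [u'(x) v(x)]_0^π.
Choose V so that boundary terms are either known or forced to vanish.
u has inhomogeneous Neumann u'(0) = 0, u'(π) = 1. [u' v]_0^π = (1)·v(π) − (0)·v(0) = v(π). Take V = H^1(0, π); boundary term becomes part of RHS.
Weak formulation: find u (satisfying any essential BC) such that ∫_0^π u'(x) v'(x) dx = ∫_0^π f v dx + v(π) for all v ∈ V (Neumann data are natural BCs: they enter the RHS as boundary terms).
Substituting f(x) = 3*cos(5*x) - 1/π, the right-hand side is ∫_0^π (3*cos(5*x) - 1/π) v dx + v(π).
Compatibility check (pure Neumann): taking v ≡ 1 ∈ V gives 0 = ∫_0^π f dx + (1) − (0), i.e. ∫_0^π f dx must equal u'(0) − u'(π) = -1. Indeed ∫_0^π (3*cos(5*x) - 1/π) dx = -1, so the data are compatible. The solution is then unique only up to an additive constant (fix it e.g. by requiring ∫_0^π u dx = 0).


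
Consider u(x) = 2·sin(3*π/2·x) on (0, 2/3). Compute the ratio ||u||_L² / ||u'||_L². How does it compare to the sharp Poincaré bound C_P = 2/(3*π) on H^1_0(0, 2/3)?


||u||_L² / ||u'||_L² = 2/(3*π) = C_P.

u(x) = 2·sin(3*π/2·x), so u'(x) = 3*π*cos(3*π*x/2).
Writing u(x) = A·sin(kπx/L) with A = 2 and k = 1, use ∫_0^L sin²(kπx/L) dx = L/2 and ∫_0^L cos²(kπx/L) dx = L/2.
u² = 4·sin²(3*π/2·x) and (u')² = 9*π^2·cos²(3*π/2·x), and each of sin², cos² integrates to L/2 = 1/3 over (0, 2/3).
∫_0^2/3 u² dx = 4/3, so ||u||_L² = 2*sqrt(3)/3.
∫_0^2/3 (u')² dx = 3*π^2, so ||u'||_L² = sqrt(3)*π.
Ratio ||u||_L² / ||u'||_L² = 2/(3*π).
Sharp Poincaré constant on H^1_0(0, 2/3) is C_P = L/π = 2/(3*π), achieved by sin(3*π/2·x).
This is the k = 1 eigenfunction (up to amplitude), so the ratio equals the sharp Poincaré constant exactly.


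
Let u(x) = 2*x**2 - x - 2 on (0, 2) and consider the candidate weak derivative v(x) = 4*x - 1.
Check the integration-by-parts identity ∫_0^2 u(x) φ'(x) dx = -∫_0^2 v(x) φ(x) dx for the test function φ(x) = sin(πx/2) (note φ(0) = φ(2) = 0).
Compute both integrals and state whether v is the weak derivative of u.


LHS = -12/π, RHS = -12/π. Yes, v = u' weakly.

u(x) = 2*x**2 - x - 2, classical derivative u'(x) = 4*x - 1.
φ(x) = sin(πx/2), so φ'(x) = π*cos(π*x/2)/2.
Note φ(0) = φ(2) = 0, so the boundary term u·φ vanishes.
LHS = ∫_0^2 u(x) φ'(x) dx = ∫_0^2 (π*x^2*cos(π*x/2) - π*x*cos(π*x/2)/2 - π*cos(π*x/2)) dx. Term by term:
  ∫_0^2 -π*cos(π*x/2) dx = 0;  ∫_0^2 π*x^2*cos(π*x/2) dx = -16/π;  ∫_0^2 -π*x*cos(π*x/2)/2 dx = 4/π.
Sum: 0 − 16/π + 4/π = -12/π.
So LHS = -12/π.
∫_0^2 v(x) φ(x) dx = ∫_0^2 (4*x*sin(π*x/2) - sin(π*x/2)) dx. Term by term:
  ∫_0^2 -sin(π*x/2) dx = -4/π;  ∫_0^2 4*x*sin(π*x/2) dx = 16/π.
Sum: -4/π + 16/π = 12/π.
So RHS = -∫_0^2 v(x) φ(x) dx = -12/π.
LHS = RHS, so the identity holds for this test φ.
Moreover u is smooth here and v(x) = u'(x) = 4*x - 1 pointwise, so the identity holds for every test function. Hence v is the weak derivative of u.


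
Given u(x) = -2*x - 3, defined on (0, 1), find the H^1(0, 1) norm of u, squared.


||u||_{H^1}^2 = 61/3

The H^1 norm (squared) on an interval (0, L) is
  ||u||_{H^1}^2 = ∫_0^L u(x)^2 dx + ∫_0^L u'(x)^2 dx.
Compute u'(x) = -2.
Then u(x)^2 = 4*x**2 + 12*x + 9 and u'(x)^2 = 4.
Integrate each monomial from 0 to 1 using ∫_0^1 c·x^n dx = c·1^(n+1)/(n+1):
  ∫_0^1 u(x)^2 dx = ∫_0^1 (4*x^2 + 12*x + 9) dx. Term by term:
    ∫_0^1 4*x^2 dx = 4/3;  ∫_0^1 12*x dx = 6;  ∫_0^1 9 dx = 9.
  Sum: 4/3 + 6 + 9 = 49/3.
  ∫_0^1 u'(x)^2 dx = ∫_0^1 (4) dx. Term by term:
    ∫_0^1 4 dx = 4.
Adding: ||u||_{H^1}^2 = 49/3 + 4 = 61/3.


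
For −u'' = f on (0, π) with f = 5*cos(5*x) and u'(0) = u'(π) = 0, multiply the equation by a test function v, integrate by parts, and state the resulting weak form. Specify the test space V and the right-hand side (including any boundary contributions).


V = H^1(0, π) (no boundary constraint on v; u is determined up to an additive constant); weak form: ∫_0^π u'v' dx = ∫_0^π (5*cos(5*x)) v dx for all v ∈ V.

Multiply both sides by a test function v and integrate from 0 to π:
  ∫_0^π −u''(x) v(x) dx = ∫_0^π f(x) v(x) dx.
Integrate the LHS by parts once:
  ∫_0^π −u'' v dx = −[u'(x) v(x)]_0^π + ∫_0^π u'(x) v'(x) dx.
Thus ∫_0^π u'(x) v'(x) dx = ∫_0^π f(x) v(x) dx + [u'(x) v(x)]_0^π.
Choose V so that boundary terms are either known or forced to vanish.
u has homogeneous Neumann: u'(0) = u'(π) = 0. So [u' v]_0^π = 0·v(π) − 0·v(0) = 0 for any v; take V = H^1(0, π).
Weak formulation: find u (satisfying any essential BC) such that ∫_0^π u'(x) v'(x) dx = ∫_0^π f v dx for all v ∈ V (homogeneous Neumann, so boundary terms vanish).
Substituting f(x) = 5*cos(5*x), the right-hand side is ∫_0^π (5*cos(5*x)) v dx.
Compatibility check (pure Neumann): taking v ≡ 1 ∈ V gives 0 = ∫_0^π f dx + (0) − (0), i.e. ∫_0^π f dx must equal u'(0) − u'(π) = 0. Indeed ∫_0^π (5*cos(5*x)) dx = 0, so the data are compatible. The solution is then unique only up to an additive constant (fix it e.g. by requiring ∫_0^π u dx = 0).


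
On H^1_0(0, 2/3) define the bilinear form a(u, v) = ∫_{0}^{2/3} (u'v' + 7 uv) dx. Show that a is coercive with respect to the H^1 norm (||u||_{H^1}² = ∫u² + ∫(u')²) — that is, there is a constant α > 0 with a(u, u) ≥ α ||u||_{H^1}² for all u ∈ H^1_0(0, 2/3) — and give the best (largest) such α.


α = 1

Coercivity of a(·,·) on H^1_0(0, 2/3) means a(u, u) ≥ α ||u||_{H^1}² for every u ∈ H^1_0.
The interval has length L = 2/3, and Poincaré/coercivity depend only on L. Here a(u, u) = ∫(u')² + (7)·∫u².
Here c = 7 ≥ 1, so a(u,u) = ∫(u')² + c∫u² ≥ ∫(u')² + ∫u² = ||u||_{H^1}², i.e. α = 1 works. No larger α is possible: a(u,u) ≥ α||u||_{H^1}² means (1−α)∫(u')² ≥ (α−c)∫u², and for the modes u_n = sin(nπ(x−x₀)/L) (x₀ the left endpoint) one has ∫u_n²/∫(u_n')² = (L/(nπ))² → 0, so a(u_n,u_n)/||u_n||_{H^1}² → 1. Hence the optimal constant is α = 1.
Therefore α = 1.


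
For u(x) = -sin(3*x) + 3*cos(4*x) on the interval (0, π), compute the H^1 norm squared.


||u||_{H^1(0,π)}^2 = 612/7 + 163*π/2

u'(x) = -12*sin(4*x) - 3*cos(3*x).
Expand u² and (u')² and integrate term by term on (0, π), using: for integers n ≥ 1, ∫_0^π sin²(nx) dx = ∫_0^π cos²(nx) dx = π/2; for n ≠ n', ∫_0^π sin(nx)sin(n'x) dx = ∫_0^π cos(nx)cos(n'x) dx = 0; and by product-to-sum, ∫_0^π sin(nx)cos(n'x) dx = ½∫_0^π [sin((n+n')x) + sin((n−n')x)] dx, which is 0 when n+n' is even and 2n/(n²−n'²) when n+n' is odd (it need not vanish on (0, π)).
  u² squared terms: (-1)²·∫sin(3x)² dx = 1·π/2 = π/2;  (3)²·∫cos(4x)² dx = 9·π/2 = 9*π/2.
  u² cross terms: 2·(-1)·(3)·∫sin(3x)·cos(4x) dx = -6·(-6/7) = 36/7.
  So ∫_0^π u² dx = π/2 + 9*π/2 + 36/7 = 36/7 + 5*π.
  (u')² squared terms: (-12)²·∫sin(4x)² dx = 144·π/2 = 72*π;  (-3)²·∫cos(3x)² dx = 9·π/2 = 9*π/2.
  (u')² cross terms: 2·(-12)·(-3)·∫sin(4x)·cos(3x) dx = 72·(8/7) = 576/7.
  So ∫_0^π (u')² dx = 72*π + 9*π/2 + 576/7 = 576/7 + 153*π/2.
||u||_{H^1}^2 = (36/7 + 5*π) + (576/7 + 153*π/2) = 612/7 + 163*π/2.


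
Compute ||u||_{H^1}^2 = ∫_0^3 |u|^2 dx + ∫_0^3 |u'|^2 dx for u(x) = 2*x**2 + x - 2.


||u||_{H^1}^2 = 1947/5

The H^1 norm (squared) on an interval (0, L) is
  ||u||_{H^1}^2 = ∫_0^L u(x)^2 dx + ∫_0^L u'(x)^2 dx.
Compute u'(x) = 4*x + 1.
Then u(x)^2 = 4*x**4 + 4*x**3 - 7*x**2 - 4*x + 4 and u'(x)^2 = 16*x**2 + 8*x + 1.
Integrate each monomial from 0 to 3 using ∫_0^3 c·x^n dx = c·3^(n+1)/(n+1):
  ∫_0^3 u(x)^2 dx = ∫_0^3 (4*x^4 + 4*x^3 - 7*x^2 - 4*x + 4) dx. Term by term:
    ∫_0^3 4*x^4 dx = 972/5;  ∫_0^3 4*x^3 dx = 81;  ∫_0^3 -7*x^2 dx = -63;
    ∫_0^3 -4*x dx = -18;  ∫_0^3 4 dx = 12.
  Sum: 972/5 + 81 − 63 − 18 + 12 = 1032/5.
  ∫_0^3 u'(x)^2 dx = ∫_0^3 (16*x^2 + 8*x + 1) dx. Term by term:
    ∫_0^3 16*x^2 dx = 144;  ∫_0^3 8*x dx = 36;  ∫_0^3 1 dx = 3.
  Sum: 144 + 36 + 3 = 183.
Adding: ||u||_{H^1}^2 = 1032/5 + 183 = 1947/5.


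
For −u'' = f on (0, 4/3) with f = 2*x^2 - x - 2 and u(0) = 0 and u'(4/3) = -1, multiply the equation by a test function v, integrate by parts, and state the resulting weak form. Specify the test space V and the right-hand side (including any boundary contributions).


V = {v ∈ H^1(0, 4/3) : v(0) = 0} (test functions vanish at x = 0 where u is specified); weak form: ∫_0^4/3 u'v' dx = ∫_0^4/3 (2*x^2 - x - 2) v dx − v(4/3) for all v ∈ V.

Multiply both sides by a test function v and integrate from 0 to 4/3:
  ∫_0^4/3 −u''(x) v(x) dx = ∫_0^4/3 f(x) v(x) dx.
Integrate the LHS by parts once:
  ∫_0^4/3 −u'' v dx = −[u'(x) v(x)]_0^4/3 + ∫_0^4/3 u'(x) v'(x) dx.
Thus ∫_0^4/3 u'(x) v'(x) dx = ∫_0^4/3 f(x) v(x) dx + [u'(x) v(x)]_0^4/3.
Choose V so that boundary terms are either known or forced to vanish.
Mixed BC: u(0) = 0 (Dirichlet) and u'(4/3) = -1 (Neumann). Define V = {v ∈ H^1(0, 4/3) : v(0) = 0}. Then [u' v]_0^4/3 = u'(4/3)·v(4/3) − u'(0)·0 = − v(4/3).
Weak formulation: find u (satisfying any essential BC) such that ∫_0^4/3 u'(x) v'(x) dx = ∫_0^4/3 f v dx − v(4/3) for all v ∈ V (Dirichlet at 0 absorbed into V; Neumann datum at x = 4/3 contributes the boundary term).
Substituting f(x) = 2*x^2 - x - 2, the right-hand side is ∫_0^4/3 (2*x^2 - x - 2) v dx − v(4/3).


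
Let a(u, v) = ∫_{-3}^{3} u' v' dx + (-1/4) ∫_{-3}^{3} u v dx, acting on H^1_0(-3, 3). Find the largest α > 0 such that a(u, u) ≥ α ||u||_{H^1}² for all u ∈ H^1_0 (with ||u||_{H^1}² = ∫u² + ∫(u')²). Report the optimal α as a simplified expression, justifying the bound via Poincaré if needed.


α = (-9 + π^2)/(π^2 + 36)

Coercivity of a(·,·) on H^1_0(-3, 3) means a(u, u) ≥ α ||u||_{H^1}² for every u ∈ H^1_0.
The interval has length L = 6, and Poincaré/coercivity depend only on L. Here a(u, u) = ∫(u')² + (-1/4)·∫u².
Here c = -1/4 < 0 with |c| < (π/L)² = π^2/36, so coercivity still holds. The condition a(u,u) ≥ α||u||_{H^1}² reads (1−α)∫(u')² ≥ (α−c)∫u². Any admissible α is ≤ 1 (rapidly oscillating u have ∫u²/∫(u')² → 0), and α = 1 would force 0 ≥ (1−c)∫u², impossible since c < 1; so 1−α > 0. By the sharp Poincaré inequality on H^1_0 of an interval of length L, ∫(u')² ≥ (π/L)²∫u² with equality for the first sine mode sin(π(x−x₀)/L) (x₀ the left endpoint), so the inequality holds for all u iff (1−α)(π/L)² ≥ α − c, i.e. α ≤ ((π/L)² + c)/((π/L)² + 1) = (1 + c(L/π)²)/(1 + (L/π)²). (Direct route, valid since c ≤ 0: Poincaré gives c∫u² ≥ c(L/π)²∫(u')², so a(u,u) ≥ (1 + c(L/π)²)∫(u')², while ||u||_{H^1}² ≤ (1 + (L/π)²)∫(u')²; dividing yields the same α.) With (π/L)² = π^2/36 and c = -1/4, the largest admissible constant is α = ((π/L)² + c)/((π/L)² + 1).
Simplifying, α = (-9 + π^2)/(π^2 + 36).


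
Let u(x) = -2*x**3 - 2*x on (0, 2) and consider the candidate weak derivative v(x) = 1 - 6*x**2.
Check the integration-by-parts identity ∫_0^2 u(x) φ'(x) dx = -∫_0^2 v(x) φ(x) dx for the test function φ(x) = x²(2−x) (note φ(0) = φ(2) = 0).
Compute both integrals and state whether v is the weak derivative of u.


LHS = 232/15, RHS = 172/15. No, v is not the weak derivative of u.

u(x) = -2*x**3 - 2*x, classical derivative u'(x) = -6*x**2 - 2.
φ(x) = x²(2−x), so φ'(x) = x*(4 - 3*x).
Note φ(0) = φ(2) = 0, so the boundary term u·φ vanishes.
LHS = ∫_0^2 u(x) φ'(x) dx = ∫_0^2 (6*x^5 - 8*x^4 + 6*x^3 - 8*x^2) dx. Term by term:
  ∫_0^2 6*x^5 dx = 64;  ∫_0^2 -8*x^4 dx = -256/5;  ∫_0^2 6*x^3 dx = 24;
  ∫_0^2 -8*x^2 dx = -64/3.
Sum: 64 − 256/5 + 24 − 64/3 = 232/15.
So LHS = 232/15.
∫_0^2 v(x) φ(x) dx = ∫_0^2 (6*x^5 - 12*x^4 - x^3 + 2*x^2) dx. Term by term:
  ∫_0^2 6*x^5 dx = 64;  ∫_0^2 -12*x^4 dx = -384/5;  ∫_0^2 -x^3 dx = -4;
  ∫_0^2 2*x^2 dx = 16/3.
Sum: 64 − 384/5 − 4 + 16/3 = -172/15.
So RHS = -∫_0^2 v(x) φ(x) dx = 172/15.
LHS − RHS = 4 ≠ 0, so the identity fails.
(For a valid weak derivative the identity must hold for EVERY test function, in particular this one. The failure shows v is NOT the weak derivative of u.)
Correct weak derivative would be u'(x) = -6*x**2 - 2.


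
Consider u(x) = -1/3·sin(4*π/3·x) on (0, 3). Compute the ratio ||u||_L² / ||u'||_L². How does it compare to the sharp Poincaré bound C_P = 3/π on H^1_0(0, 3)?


||u||_L² / ||u'||_L² = 3/(4*π) < C_P = 3/π.

u(x) = -1/3·sin(4*π/3·x), so u'(x) = -4*π*cos(4*π*x/3)/9.
Writing u(x) = A·sin(kπx/L) with A = -1/3 and k = 4, use ∫_0^L sin²(kπx/L) dx = L/2 and ∫_0^L cos²(kπx/L) dx = L/2.
u² = 1/9·sin²(4*π/3·x) and (u')² = 16*π^2/81·cos²(4*π/3·x), and each of sin², cos² integrates to L/2 = 3/2 over (0, 3).
∫_0^3 u² dx = 1/6, so ||u||_L² = sqrt(6)/6.
∫_0^3 (u')² dx = 8*π^2/27, so ||u'||_L² = 2*sqrt(6)*π/9.
Ratio ||u||_L² / ||u'||_L² = 3/(4*π).
Sharp Poincaré constant on H^1_0(0, 3) is C_P = L/π = 3/π, achieved by sin(π/3·x).
This is the k = 4 harmonic; the ratio L/(kπ) is strictly less than C_P = L/π, consistent with the sharp inequality ||u||_L² ≤ C_P ||u'||_L².


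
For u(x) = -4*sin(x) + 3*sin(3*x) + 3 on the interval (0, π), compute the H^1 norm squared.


||u||_{H^1(0,π)}^2 = -36 + 70*π

u'(x) = -4*cos(x) + 9*cos(3*x).
Expand u² and (u')² and integrate term by term on (0, π), using: for integers n ≥ 1, ∫_0^π sin²(nx) dx = ∫_0^π cos²(nx) dx = π/2; for n ≠ n', ∫_0^π sin(nx)sin(n'x) dx = ∫_0^π cos(nx)cos(n'x) dx = 0; and by product-to-sum, ∫_0^π sin(nx)cos(n'x) dx = ½∫_0^π [sin((n+n')x) + sin((n−n')x)] dx, which is 0 when n+n' is even and 2n/(n²−n'²) when n+n' is odd (it need not vanish on (0, π)). For the constant mode: ∫_0^π 1 dx = π, ∫_0^π cos(nx) dx = 0, ∫_0^π sin(nx) dx = (1−(−1)^n)/n.
  u² squared terms: (3)²·∫1 dx = 9·π = 9*π;  (-4)²·∫sin(x)² dx = 16·π/2 = 8*π;  (3)²·∫sin(3x)² dx = 9·π/2 = 9*π/2.
  u² cross terms: 2·(3)·(-4)·∫1·sin(x) dx = -24·(2) = -48;  2·(3)·(3)·∫1·sin(3x) dx = 18·(2/3) = 12;  2·(-4)·(3)·∫sin(x)·sin(3x) dx = -24·(0) = 0.
  So ∫_0^π u² dx = 9*π + 8*π + 9*π/2 − 48 + 12 + 0 = -36 + 43*π/2.
  (u')² squared terms: (-4)²·∫cos(x)² dx = 16·π/2 = 8*π;  (9)²·∫cos(3x)² dx = 81·π/2 = 81*π/2.
  (u')² cross terms: 2·(-4)·(9)·∫cos(x)·cos(3x) dx = -72·(0) = 0.
  So ∫_0^π (u')² dx = 8*π + 81*π/2 + 0 = 97*π/2.
||u||_{H^1}^2 = (-36 + 43*π/2) + (97*π/2) = -36 + 70*π.


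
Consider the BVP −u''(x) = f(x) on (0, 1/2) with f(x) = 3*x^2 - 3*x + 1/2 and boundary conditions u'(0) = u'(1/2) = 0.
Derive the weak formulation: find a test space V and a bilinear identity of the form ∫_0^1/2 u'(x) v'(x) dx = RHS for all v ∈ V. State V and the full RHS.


V = H^1(0, 1/2) (no boundary constraint on v; u is determined up to an additive constant); weak form: ∫_0^1/2 u'v' dx = ∫_0^1/2 (3*x^2 - 3*x + 1/2) v dx for all v ∈ V.

Multiply both sides by a test function v and integrate from 0 to 1/2:
  ∫_0^1/2 −u''(x) v(x) dx = ∫_0^1/2 f(x) v(x) dx.
Integrate the LHS by parts once:
  ∫_0^1/2 −u'' v dx = −[u'(x) v(x)]_0^1/2 + ∫_0^1/2 u'(x) v'(x) dx.
Thus ∫_0^1/2 u'(x) v'(x) dx = ∫_0^1/2 f(x) v(x) dx + [u'(x) v(x)]_0^1/2.
Choose V so that boundary terms are either known or forced to vanish.
u has homogeneous Neumann: u'(0) = u'(1/2) = 0. So [u' v]_0^1/2 = 0·v(1/2) − 0·v(0) = 0 for any v; take V = H^1(0, 1/2).
Weak formulation: find u (satisfying any essential BC) such that ∫_0^1/2 u'(x) v'(x) dx = ∫_0^1/2 f v dx for all v ∈ V (homogeneous Neumann, so boundary terms vanish).
Substituting f(x) = 3*x^2 - 3*x + 1/2, the right-hand side is ∫_0^1/2 (3*x^2 - 3*x + 1/2) v dx.
Compatibility check (pure Neumann): taking v ≡ 1 ∈ V gives 0 = ∫_0^1/2 f dx + (0) − (0), i.e. ∫_0^1/2 f dx must equal u'(0) − u'(1/2) = 0. Indeed ∫_0^1/2 (3*x^2 - 3*x + 1/2) dx = 0, so the data are compatible. The solution is then unique only up to an additive constant (fix it e.g. by requiring ∫_0^1/2 u dx = 0).


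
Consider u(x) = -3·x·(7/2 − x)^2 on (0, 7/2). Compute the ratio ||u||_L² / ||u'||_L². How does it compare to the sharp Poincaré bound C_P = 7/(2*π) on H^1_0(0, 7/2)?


||u||_L² / ||u'||_L² = sqrt(14)/4 < C_P = 7/(2*π).

u(x) = -3·x·(7/2 − x)^2, so u'(x) = -9*x^2 + 42*x - 147/4.
u(x) = -3·x·(7/2 − x)^2 vanishes at x = 0 and x = 7/2, so u ∈ H^1_0(0, 7/2). Differentiate via the product rule and integrate the resulting polynomials term by term.
  ∫_0^7/2 u² dx = ∫_0^7/2 (9*x^6 - 126*x^5 + 1323*x^4/2 - 3087*x^3/2 + 21609*x^2/16) dx. Term by term:
    ∫_0^7/2 9*x^6 dx = 1058841/128;  ∫_0^7/2 -126*x^5 dx = -2470629/64;  ∫_0^7/2 1323*x^4/2 dx = 22235661/320;
    ∫_0^7/2 -3087*x^3/2 dx = -7411887/128;  ∫_0^7/2 21609*x^2/16 dx = 2470629/128.
  Sum: 1058841/128 − 2470629/64 + 22235661/320 − 7411887/128 + 2470629/128 = 352947/640.
  ∫_0^7/2 (u')² dx = ∫_0^7/2 (81*x^4 - 756*x^3 + 4851*x^2/2 - 3087*x + 21609/16) dx. Term by term:
    ∫_0^7/2 81*x^4 dx = 1361367/160;  ∫_0^7/2 -756*x^3 dx = -453789/16;  ∫_0^7/2 4851*x^2/2 dx = 554631/16;
    ∫_0^7/2 -3087*x dx = -151263/8;  ∫_0^7/2 21609/16 dx = 151263/32.
  Sum: 1361367/160 − 453789/16 + 554631/16 − 151263/8 + 151263/32 = 50421/80.
∫_0^7/2 u² dx = 352947/640, so ||u||_L² = 343*sqrt(30)/80.
∫_0^7/2 (u')² dx = 50421/80, so ||u'||_L² = 49*sqrt(105)/20.
Ratio ||u||_L² / ||u'||_L² = sqrt(14)/4.
Sharp Poincaré constant on H^1_0(0, 7/2) is C_P = L/π = 7/(2*π), achieved by sin(2*π/7·x).
A polynomial bump cannot attain the sharp Poincaré constant (only the first sine eigenfunction does), so the ratio is strictly less than C_P, consistent with ||u||_L² ≤ C_P ||u'||_L².


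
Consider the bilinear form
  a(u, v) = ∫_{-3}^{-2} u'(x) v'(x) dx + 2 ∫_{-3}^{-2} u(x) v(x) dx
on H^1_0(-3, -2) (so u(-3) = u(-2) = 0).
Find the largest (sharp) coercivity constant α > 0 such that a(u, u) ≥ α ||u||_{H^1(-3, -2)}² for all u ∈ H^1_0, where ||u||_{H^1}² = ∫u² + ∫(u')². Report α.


α = 1

Coercivity of a(·,·) on H^1_0(-3, -2) means a(u, u) ≥ α ||u||_{H^1}² for every u ∈ H^1_0.
The interval has length L = 1, and Poincaré/coercivity depend only on L. Here a(u, u) = ∫(u')² + (2)·∫u².
Here c = 2 ≥ 1, so a(u,u) = ∫(u')² + c∫u² ≥ ∫(u')² + ∫u² = ||u||_{H^1}², i.e. α = 1 works. No larger α is possible: a(u,u) ≥ α||u||_{H^1}² means (1−α)∫(u')² ≥ (α−c)∫u², and for the modes u_n = sin(nπ(x−x₀)/L) (x₀ the left endpoint) one has ∫u_n²/∫(u_n')² = (L/(nπ))² → 0, so a(u_n,u_n)/||u_n||_{H^1}² → 1. Hence the optimal constant is α = 1.
Therefore α = 1.
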